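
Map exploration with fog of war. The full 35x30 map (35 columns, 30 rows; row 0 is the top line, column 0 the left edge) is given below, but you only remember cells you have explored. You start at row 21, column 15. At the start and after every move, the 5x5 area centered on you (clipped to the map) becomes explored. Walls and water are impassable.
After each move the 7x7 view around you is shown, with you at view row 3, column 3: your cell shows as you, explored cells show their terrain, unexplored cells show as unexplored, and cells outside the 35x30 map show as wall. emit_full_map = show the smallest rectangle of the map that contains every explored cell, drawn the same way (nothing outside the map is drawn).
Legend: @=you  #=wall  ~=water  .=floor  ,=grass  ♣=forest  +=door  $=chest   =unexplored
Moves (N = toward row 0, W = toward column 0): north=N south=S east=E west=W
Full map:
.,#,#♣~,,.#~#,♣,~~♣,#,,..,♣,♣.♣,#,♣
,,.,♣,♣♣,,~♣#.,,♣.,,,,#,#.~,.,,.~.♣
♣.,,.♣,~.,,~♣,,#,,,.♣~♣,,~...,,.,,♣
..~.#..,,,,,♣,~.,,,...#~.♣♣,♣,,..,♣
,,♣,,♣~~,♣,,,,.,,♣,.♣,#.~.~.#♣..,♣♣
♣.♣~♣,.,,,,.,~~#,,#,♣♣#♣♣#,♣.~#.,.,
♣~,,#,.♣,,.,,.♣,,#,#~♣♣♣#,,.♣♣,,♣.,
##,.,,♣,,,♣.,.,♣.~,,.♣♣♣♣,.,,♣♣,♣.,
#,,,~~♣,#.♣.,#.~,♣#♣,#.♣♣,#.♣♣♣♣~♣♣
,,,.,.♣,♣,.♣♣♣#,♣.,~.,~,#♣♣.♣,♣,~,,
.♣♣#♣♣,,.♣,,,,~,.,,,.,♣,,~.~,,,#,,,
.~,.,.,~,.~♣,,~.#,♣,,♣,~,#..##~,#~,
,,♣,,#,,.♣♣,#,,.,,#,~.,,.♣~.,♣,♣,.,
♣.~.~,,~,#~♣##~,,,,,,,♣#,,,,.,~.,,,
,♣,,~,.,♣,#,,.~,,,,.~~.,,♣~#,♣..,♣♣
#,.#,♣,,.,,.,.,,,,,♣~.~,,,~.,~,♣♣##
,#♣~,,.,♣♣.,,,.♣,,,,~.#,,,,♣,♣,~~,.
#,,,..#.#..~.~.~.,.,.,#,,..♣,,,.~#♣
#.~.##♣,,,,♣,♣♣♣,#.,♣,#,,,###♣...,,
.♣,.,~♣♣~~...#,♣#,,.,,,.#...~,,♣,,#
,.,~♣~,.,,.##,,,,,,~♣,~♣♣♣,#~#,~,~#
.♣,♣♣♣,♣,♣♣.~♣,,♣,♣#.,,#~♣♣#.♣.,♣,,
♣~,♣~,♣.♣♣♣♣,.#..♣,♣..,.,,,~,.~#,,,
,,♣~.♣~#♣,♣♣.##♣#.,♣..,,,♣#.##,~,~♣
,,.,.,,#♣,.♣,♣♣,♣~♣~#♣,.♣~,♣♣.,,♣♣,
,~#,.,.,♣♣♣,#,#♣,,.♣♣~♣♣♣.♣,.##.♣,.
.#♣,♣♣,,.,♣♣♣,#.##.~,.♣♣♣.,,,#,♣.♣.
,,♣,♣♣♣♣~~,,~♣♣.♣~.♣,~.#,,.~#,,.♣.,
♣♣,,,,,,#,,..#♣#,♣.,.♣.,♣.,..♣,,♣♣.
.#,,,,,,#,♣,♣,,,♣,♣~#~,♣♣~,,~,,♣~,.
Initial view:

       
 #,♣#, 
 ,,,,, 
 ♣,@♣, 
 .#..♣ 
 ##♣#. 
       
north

       
 ♣♣♣,# 
 #,♣#, 
 ,,@,, 
 ♣,,♣, 
 .#..♣ 
 ##♣#. 

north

       
 ~.~., 
 ♣♣♣,# 
 #,@#, 
 ,,,,, 
 ♣,,♣, 
 .#..♣ 

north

       
 ,.♣,, 
 ~.~., 
 ♣♣@,# 
 #,♣#, 
 ,,,,, 
 ♣,,♣, 

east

       
,.♣,,, 
~.~.,. 
♣♣♣@#. 
#,♣#,, 
,,,,,, 
♣,,♣,  

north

       
 ,,,,, 
,.♣,,, 
~.~@,. 
♣♣♣,#. 
#,♣#,, 
,,,,,, 

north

       
 ~,,,, 
 ,,,,, 
,.♣@,, 
~.~.,. 
♣♣♣,#. 
#,♣#,, 

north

       
 ~,,,, 
 ~,,,, 
 ,,@,, 
,.♣,,, 
~.~.,. 
♣♣♣,#. 

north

       
 ,.,,# 
 ~,,,, 
 ~,@,, 
 ,,,,, 
,.♣,,, 
~.~.,. 

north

       
 ~.#,♣ 
 ,.,,# 
 ~,@,, 
 ~,,,, 
 ,,,,, 
,.♣,,, 

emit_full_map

 ~.#,♣
 ,.,,#
 ~,@,,
 ~,,,,
 ,,,,,
,.♣,,,
~.~.,.
♣♣♣,#.
#,♣#,,
,,,,,,
♣,,♣, 
.#..♣ 
##♣#. 

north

       
 ~,.,, 
 ~.#,♣ 
 ,.@,# 
 ~,,,, 
 ~,,,, 
 ,,,,, 

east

       
~,.,,, 
~.#,♣, 
,.,@#, 
~,,,,, 
~,,,,. 
,,,,,  

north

       
 ,♣.,~ 
~,.,,, 
~.#@♣, 
,.,,#, 
~,,,,, 
~,,,,. 

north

       
 ~,♣#♣ 
 ,♣.,~ 
~,.@,, 
~.#,♣, 
,.,,#, 
~,,,,, 

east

       
~,♣#♣, 
,♣.,~. 
,.,@,. 
.#,♣,, 
.,,#,~ 
,,,,,  

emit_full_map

  ~,♣#♣,
  ,♣.,~.
 ~,.,@,.
 ~.#,♣,,
 ,.,,#,~
 ~,,,,, 
 ~,,,,. 
 ,,,,,  
,.♣,,,  
~.~.,.  
♣♣♣,#.  
#,♣#,,  
,,,,,,  
♣,,♣,   
.#..♣   
##♣#.   

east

       
,♣#♣,# 
♣.,~., 
.,,@., 
#,♣,,♣ 
,,#,~. 
,,,,   

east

       
♣#♣,#. 
.,~.,~ 
,,,@,♣ 
,♣,,♣, 
,#,~., 
,,,    

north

       
 ,,.♣♣ 
♣#♣,#. 
.,~@,~ 
,,,.,♣ 
,♣,,♣, 
,#,~., 

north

       
 ,#~♣♣ 
 ,,.♣♣ 
♣#♣@#. 
.,~.,~ 
,,,.,♣ 
,♣,,♣, 

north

       
 #,♣♣# 
 ,#~♣♣ 
 ,,@♣♣ 
♣#♣,#. 
.,~.,~ 
,,,.,♣ 

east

       
#,♣♣#♣ 
,#~♣♣♣ 
,,.@♣♣ 
#♣,#.♣ 
,~.,~, 
,,.,♣  

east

       
,♣♣#♣♣ 
#~♣♣♣# 
,.♣@♣♣ 
♣,#.♣♣ 
~.,~,# 
,.,♣   

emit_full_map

     #,♣♣#♣♣
     ,#~♣♣♣#
     ,,.♣@♣♣
  ~,♣#♣,#.♣♣
  ,♣.,~.,~,#
 ~,.,,,.,♣  
 ~.#,♣,,♣,  
 ,.,,#,~.,  
 ~,,,,,     
 ~,,,,.     
 ,,,,,      
,.♣,,,      
~.~.,.      
♣♣♣,#.      
#,♣#,,      
,,,,,,      
♣,,♣,       
.#..♣       
##♣#.       

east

       
♣♣#♣♣# 
~♣♣♣#, 
.♣♣@♣, 
,#.♣♣, 
.,~,#♣ 
.,♣    

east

       
♣#♣♣#, 
♣♣♣#,, 
♣♣♣@,. 
#.♣♣,# 
,~,#♣♣ 
,♣     

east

       
#♣♣#,♣ 
♣♣#,,. 
♣♣♣@., 
.♣♣,#. 
~,#♣♣. 
♣      

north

       
 .~.~. 
#♣♣#,♣ 
♣♣#@,. 
♣♣♣,., 
.♣♣,#. 
~,#♣♣. 

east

       
.~.~.# 
♣♣#,♣. 
♣#,@.♣ 
♣♣,.,, 
♣♣,#.♣ 
,#♣♣.  

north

       
 .♣♣,♣ 
.~.~.# 
♣♣#@♣. 
♣#,,.♣ 
♣♣,.,, 
♣♣,#.♣ 

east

       
.♣♣,♣, 
~.~.#♣ 
♣#,@.~ 
#,,.♣♣ 
♣,.,,♣ 
♣,#.♣  

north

       
 ~..., 
.♣♣,♣, 
~.~@#♣ 
♣#,♣.~ 
#,,.♣♣ 
♣,.,,♣ 

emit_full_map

            ~...,
           .♣♣,♣,
          .~.~@#♣
     #,♣♣#♣♣#,♣.~
     ,#~♣♣♣#,,.♣♣
     ,,.♣♣♣♣,.,,♣
  ~,♣#♣,#.♣♣,#.♣ 
  ,♣.,~.,~,#♣♣.  
 ~,.,,,.,♣       
 ~.#,♣,,♣,       
 ,.,,#,~.,       
 ~,,,,,          
 ~,,,,.          
 ,,,,,           
,.♣,,,           
~.~.,.           
♣♣♣,#.           
#,♣#,,           
,,,,,,           
♣,,♣,            
.#..♣            
##♣#.            

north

       
 .~,., 
 ~..., 
.♣♣@♣, 
~.~.#♣ 
♣#,♣.~ 
#,,.♣♣ 

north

#######
 ,♣,♣. 
 .~,., 
 ~.@., 
.♣♣,♣, 
~.~.#♣ 
♣#,♣.~ 

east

#######
,♣,♣.♣ 
.~,.,, 
~..@,, 
♣♣,♣,, 
.~.#♣. 
#,♣.~  

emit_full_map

            ,♣,♣.♣
            .~,.,,
            ~..@,,
           .♣♣,♣,,
          .~.~.#♣.
     #,♣♣#♣♣#,♣.~ 
     ,#~♣♣♣#,,.♣♣ 
     ,,.♣♣♣♣,.,,♣ 
  ~,♣#♣,#.♣♣,#.♣  
  ,♣.,~.,~,#♣♣.   
 ~,.,,,.,♣        
 ~.#,♣,,♣,        
 ,.,,#,~.,        
 ~,,,,,           
 ~,,,,.           
 ,,,,,            
,.♣,,,            
~.~.,.            
♣♣♣,#.            
#,♣#,,            
,,,,,,            
♣,,♣,             
.#..♣             
##♣#.             


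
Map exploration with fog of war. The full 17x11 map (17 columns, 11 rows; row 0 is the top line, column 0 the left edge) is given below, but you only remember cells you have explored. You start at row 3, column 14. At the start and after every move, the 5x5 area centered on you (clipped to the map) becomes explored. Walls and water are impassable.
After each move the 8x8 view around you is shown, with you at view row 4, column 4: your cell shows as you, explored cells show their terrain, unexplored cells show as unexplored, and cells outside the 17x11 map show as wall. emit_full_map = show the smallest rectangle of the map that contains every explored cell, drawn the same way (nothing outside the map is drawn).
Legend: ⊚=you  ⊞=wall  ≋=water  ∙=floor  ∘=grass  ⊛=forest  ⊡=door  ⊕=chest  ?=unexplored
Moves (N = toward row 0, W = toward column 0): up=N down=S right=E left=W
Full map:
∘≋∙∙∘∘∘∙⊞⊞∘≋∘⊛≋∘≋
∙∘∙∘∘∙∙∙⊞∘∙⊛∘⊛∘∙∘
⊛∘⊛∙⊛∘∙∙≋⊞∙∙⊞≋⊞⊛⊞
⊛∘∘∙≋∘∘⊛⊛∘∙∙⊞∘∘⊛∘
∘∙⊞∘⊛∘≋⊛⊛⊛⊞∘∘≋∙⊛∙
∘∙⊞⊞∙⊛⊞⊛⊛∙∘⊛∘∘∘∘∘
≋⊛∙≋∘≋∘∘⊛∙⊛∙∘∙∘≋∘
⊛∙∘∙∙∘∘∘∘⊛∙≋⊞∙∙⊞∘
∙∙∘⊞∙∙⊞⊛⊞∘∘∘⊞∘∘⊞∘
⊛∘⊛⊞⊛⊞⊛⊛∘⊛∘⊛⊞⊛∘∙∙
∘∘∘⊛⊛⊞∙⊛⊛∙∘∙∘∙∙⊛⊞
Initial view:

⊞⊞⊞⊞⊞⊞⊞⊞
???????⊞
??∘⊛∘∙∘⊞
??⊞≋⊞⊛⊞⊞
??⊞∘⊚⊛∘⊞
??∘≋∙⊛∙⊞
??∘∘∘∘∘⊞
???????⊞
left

⊞⊞⊞⊞⊞⊞⊞⊞
????????
??⊛∘⊛∘∙∘
??∙⊞≋⊞⊛⊞
??∙⊞⊚∘⊛∘
??∘∘≋∙⊛∙
??⊛∘∘∘∘∘
????????

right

⊞⊞⊞⊞⊞⊞⊞⊞
???????⊞
?⊛∘⊛∘∙∘⊞
?∙⊞≋⊞⊛⊞⊞
?∙⊞∘⊚⊛∘⊞
?∘∘≋∙⊛∙⊞
?⊛∘∘∘∘∘⊞
???????⊞

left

⊞⊞⊞⊞⊞⊞⊞⊞
????????
??⊛∘⊛∘∙∘
??∙⊞≋⊞⊛⊞
??∙⊞⊚∘⊛∘
??∘∘≋∙⊛∙
??⊛∘∘∘∘∘
????????

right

⊞⊞⊞⊞⊞⊞⊞⊞
???????⊞
?⊛∘⊛∘∙∘⊞
?∙⊞≋⊞⊛⊞⊞
?∙⊞∘⊚⊛∘⊞
?∘∘≋∙⊛∙⊞
?⊛∘∘∘∘∘⊞
???????⊞


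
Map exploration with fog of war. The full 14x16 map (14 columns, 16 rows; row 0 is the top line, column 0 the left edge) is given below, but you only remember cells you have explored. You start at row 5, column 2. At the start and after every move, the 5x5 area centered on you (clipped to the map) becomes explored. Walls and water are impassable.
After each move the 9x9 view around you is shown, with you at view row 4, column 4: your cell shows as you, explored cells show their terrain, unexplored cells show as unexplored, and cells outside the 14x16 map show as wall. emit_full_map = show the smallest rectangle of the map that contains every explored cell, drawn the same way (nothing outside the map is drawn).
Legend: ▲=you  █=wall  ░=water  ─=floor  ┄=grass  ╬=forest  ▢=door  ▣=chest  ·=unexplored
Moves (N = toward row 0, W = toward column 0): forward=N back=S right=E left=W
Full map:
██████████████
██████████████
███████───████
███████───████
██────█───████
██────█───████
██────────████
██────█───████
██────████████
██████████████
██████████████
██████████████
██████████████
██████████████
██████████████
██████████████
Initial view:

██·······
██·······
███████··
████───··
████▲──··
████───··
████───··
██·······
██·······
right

█········
█········
███████··
███────··
███─▲──··
███────··
███────··
█········
█········

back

█········
███████··
███────··
███────··
███─▲──··
███────··
█·█────··
█········
█········

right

·········
██████···
██────█··
██────█··
██──▲──··
██────█··
·█────█··
·········
·········

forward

·········
·········
███████··
██────█··
██──▲─█··
██─────··
██────█··
·█────█··
·········

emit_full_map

███████
██────█
██──▲─█
██─────
██────█
·█────█

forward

·········
·········
··█████··
███████··
██──▲─█··
██────█··
██─────··
██────█··
·█────█··

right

·········
·········
·█████─··
██████─··
█───▲█─··
█────█─··
█──────··
█────█···
█────█···

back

·········
·█████─··
██████─··
█────█─··
█───▲█─··
█──────··
█────█─··
█────█···
·········

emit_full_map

··█████─
███████─
██────█─
██───▲█─
██──────
██────█─
·█────█·


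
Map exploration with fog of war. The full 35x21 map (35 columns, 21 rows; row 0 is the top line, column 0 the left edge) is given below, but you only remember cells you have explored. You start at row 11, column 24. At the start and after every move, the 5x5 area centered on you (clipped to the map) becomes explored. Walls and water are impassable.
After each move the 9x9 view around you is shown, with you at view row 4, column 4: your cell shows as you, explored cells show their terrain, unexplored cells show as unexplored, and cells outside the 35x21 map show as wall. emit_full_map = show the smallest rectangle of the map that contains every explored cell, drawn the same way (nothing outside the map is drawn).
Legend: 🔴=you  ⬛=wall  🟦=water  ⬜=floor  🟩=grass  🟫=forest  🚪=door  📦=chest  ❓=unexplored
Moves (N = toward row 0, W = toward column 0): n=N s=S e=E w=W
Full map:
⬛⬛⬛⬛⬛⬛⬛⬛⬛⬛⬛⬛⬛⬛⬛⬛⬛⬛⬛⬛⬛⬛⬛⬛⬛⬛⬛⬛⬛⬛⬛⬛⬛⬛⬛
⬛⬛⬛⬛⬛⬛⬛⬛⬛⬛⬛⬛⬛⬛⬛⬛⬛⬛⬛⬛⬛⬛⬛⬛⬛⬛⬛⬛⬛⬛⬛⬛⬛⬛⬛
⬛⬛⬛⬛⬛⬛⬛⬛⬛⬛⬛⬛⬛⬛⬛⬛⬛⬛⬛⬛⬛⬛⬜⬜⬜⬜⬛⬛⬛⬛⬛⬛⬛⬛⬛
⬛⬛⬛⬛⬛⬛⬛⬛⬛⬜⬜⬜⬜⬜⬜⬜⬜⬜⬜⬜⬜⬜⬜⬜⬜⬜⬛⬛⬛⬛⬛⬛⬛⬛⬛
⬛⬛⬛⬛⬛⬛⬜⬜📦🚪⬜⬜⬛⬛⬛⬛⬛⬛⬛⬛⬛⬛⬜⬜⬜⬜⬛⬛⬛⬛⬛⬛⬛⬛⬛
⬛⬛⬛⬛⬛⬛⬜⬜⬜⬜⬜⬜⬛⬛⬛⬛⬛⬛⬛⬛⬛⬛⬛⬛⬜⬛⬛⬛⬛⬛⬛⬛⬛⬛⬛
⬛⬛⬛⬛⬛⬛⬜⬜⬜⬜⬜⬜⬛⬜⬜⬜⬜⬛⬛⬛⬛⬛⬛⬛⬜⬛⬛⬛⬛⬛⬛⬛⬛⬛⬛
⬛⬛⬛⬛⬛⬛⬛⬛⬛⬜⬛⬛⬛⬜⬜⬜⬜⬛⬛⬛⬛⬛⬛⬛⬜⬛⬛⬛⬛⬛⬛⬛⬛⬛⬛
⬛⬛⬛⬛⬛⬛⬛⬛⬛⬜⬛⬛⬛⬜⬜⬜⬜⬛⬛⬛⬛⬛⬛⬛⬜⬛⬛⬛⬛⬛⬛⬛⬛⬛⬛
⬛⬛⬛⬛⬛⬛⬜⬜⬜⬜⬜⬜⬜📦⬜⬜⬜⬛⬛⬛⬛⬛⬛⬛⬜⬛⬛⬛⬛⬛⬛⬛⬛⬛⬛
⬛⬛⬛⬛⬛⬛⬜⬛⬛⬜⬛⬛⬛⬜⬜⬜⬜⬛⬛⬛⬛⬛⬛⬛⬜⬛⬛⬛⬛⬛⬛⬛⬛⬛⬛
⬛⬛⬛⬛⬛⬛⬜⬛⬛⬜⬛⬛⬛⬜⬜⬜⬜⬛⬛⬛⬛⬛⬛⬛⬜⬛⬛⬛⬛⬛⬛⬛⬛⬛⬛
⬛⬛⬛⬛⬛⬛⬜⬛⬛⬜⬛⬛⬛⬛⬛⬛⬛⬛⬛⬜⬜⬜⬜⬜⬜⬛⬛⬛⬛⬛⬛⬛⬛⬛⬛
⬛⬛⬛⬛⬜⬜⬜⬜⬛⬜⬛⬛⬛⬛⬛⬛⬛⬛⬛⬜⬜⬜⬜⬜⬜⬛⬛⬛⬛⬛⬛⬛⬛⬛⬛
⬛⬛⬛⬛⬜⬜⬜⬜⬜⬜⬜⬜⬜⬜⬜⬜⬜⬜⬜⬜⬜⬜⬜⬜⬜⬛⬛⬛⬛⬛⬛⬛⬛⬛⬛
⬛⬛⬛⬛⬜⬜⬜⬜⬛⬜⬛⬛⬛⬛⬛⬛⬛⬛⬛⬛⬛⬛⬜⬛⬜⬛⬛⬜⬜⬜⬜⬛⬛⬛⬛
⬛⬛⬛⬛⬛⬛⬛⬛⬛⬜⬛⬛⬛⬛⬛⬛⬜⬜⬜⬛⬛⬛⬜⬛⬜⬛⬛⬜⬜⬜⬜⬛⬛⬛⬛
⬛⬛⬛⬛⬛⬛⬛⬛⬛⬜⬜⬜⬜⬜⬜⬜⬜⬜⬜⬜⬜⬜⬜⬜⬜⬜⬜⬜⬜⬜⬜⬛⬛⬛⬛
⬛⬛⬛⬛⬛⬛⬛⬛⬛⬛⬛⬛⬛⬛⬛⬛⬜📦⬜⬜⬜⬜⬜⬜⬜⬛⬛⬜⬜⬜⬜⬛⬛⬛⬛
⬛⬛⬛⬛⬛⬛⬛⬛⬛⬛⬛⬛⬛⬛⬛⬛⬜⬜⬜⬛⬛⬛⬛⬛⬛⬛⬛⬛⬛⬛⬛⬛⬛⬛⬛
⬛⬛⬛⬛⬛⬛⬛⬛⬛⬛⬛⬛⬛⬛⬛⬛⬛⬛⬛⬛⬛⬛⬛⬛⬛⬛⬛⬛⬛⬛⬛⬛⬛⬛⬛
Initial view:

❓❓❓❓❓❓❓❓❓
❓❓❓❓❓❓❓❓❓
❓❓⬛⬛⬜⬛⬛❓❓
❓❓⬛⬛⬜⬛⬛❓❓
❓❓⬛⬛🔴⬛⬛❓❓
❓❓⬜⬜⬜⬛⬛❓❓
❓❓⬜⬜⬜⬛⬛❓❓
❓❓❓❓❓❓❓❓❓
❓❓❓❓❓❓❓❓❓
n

❓❓❓❓❓❓❓❓❓
❓❓❓❓❓❓❓❓❓
❓❓⬛⬛⬜⬛⬛❓❓
❓❓⬛⬛⬜⬛⬛❓❓
❓❓⬛⬛🔴⬛⬛❓❓
❓❓⬛⬛⬜⬛⬛❓❓
❓❓⬜⬜⬜⬛⬛❓❓
❓❓⬜⬜⬜⬛⬛❓❓
❓❓❓❓❓❓❓❓❓

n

❓❓❓❓❓❓❓❓❓
❓❓❓❓❓❓❓❓❓
❓❓⬛⬛⬜⬛⬛❓❓
❓❓⬛⬛⬜⬛⬛❓❓
❓❓⬛⬛🔴⬛⬛❓❓
❓❓⬛⬛⬜⬛⬛❓❓
❓❓⬛⬛⬜⬛⬛❓❓
❓❓⬜⬜⬜⬛⬛❓❓
❓❓⬜⬜⬜⬛⬛❓❓

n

❓❓❓❓❓❓❓❓❓
❓❓❓❓❓❓❓❓❓
❓❓⬛⬛⬜⬛⬛❓❓
❓❓⬛⬛⬜⬛⬛❓❓
❓❓⬛⬛🔴⬛⬛❓❓
❓❓⬛⬛⬜⬛⬛❓❓
❓❓⬛⬛⬜⬛⬛❓❓
❓❓⬛⬛⬜⬛⬛❓❓
❓❓⬜⬜⬜⬛⬛❓❓

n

❓❓❓❓❓❓❓❓❓
❓❓❓❓❓❓❓❓❓
❓❓⬛⬛⬜⬛⬛❓❓
❓❓⬛⬛⬜⬛⬛❓❓
❓❓⬛⬛🔴⬛⬛❓❓
❓❓⬛⬛⬜⬛⬛❓❓
❓❓⬛⬛⬜⬛⬛❓❓
❓❓⬛⬛⬜⬛⬛❓❓
❓❓⬛⬛⬜⬛⬛❓❓

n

❓❓❓❓❓❓❓❓❓
❓❓❓❓❓❓❓❓❓
❓❓⬜⬜⬜⬜⬛❓❓
❓❓⬛⬛⬜⬛⬛❓❓
❓❓⬛⬛🔴⬛⬛❓❓
❓❓⬛⬛⬜⬛⬛❓❓
❓❓⬛⬛⬜⬛⬛❓❓
❓❓⬛⬛⬜⬛⬛❓❓
❓❓⬛⬛⬜⬛⬛❓❓

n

❓❓❓❓❓❓❓❓❓
❓❓❓❓❓❓❓❓❓
❓❓⬜⬜⬜⬜⬛❓❓
❓❓⬜⬜⬜⬜⬛❓❓
❓❓⬛⬛🔴⬛⬛❓❓
❓❓⬛⬛⬜⬛⬛❓❓
❓❓⬛⬛⬜⬛⬛❓❓
❓❓⬛⬛⬜⬛⬛❓❓
❓❓⬛⬛⬜⬛⬛❓❓

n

❓❓❓❓❓❓❓❓❓
❓❓❓❓❓❓❓❓❓
❓❓⬜⬜⬜⬜⬛❓❓
❓❓⬜⬜⬜⬜⬛❓❓
❓❓⬜⬜🔴⬜⬛❓❓
❓❓⬛⬛⬜⬛⬛❓❓
❓❓⬛⬛⬜⬛⬛❓❓
❓❓⬛⬛⬜⬛⬛❓❓
❓❓⬛⬛⬜⬛⬛❓❓

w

❓❓❓❓❓❓❓❓❓
❓❓❓❓❓❓❓❓❓
❓❓⬛⬜⬜⬜⬜⬛❓
❓❓⬜⬜⬜⬜⬜⬛❓
❓❓⬛⬜🔴⬜⬜⬛❓
❓❓⬛⬛⬛⬜⬛⬛❓
❓❓⬛⬛⬛⬜⬛⬛❓
❓❓❓⬛⬛⬜⬛⬛❓
❓❓❓⬛⬛⬜⬛⬛❓

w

❓❓❓❓❓❓❓❓❓
❓❓❓❓❓❓❓❓❓
❓❓⬛⬛⬜⬜⬜⬜⬛
❓❓⬜⬜⬜⬜⬜⬜⬛
❓❓⬛⬛🔴⬜⬜⬜⬛
❓❓⬛⬛⬛⬛⬜⬛⬛
❓❓⬛⬛⬛⬛⬜⬛⬛
❓❓❓❓⬛⬛⬜⬛⬛
❓❓❓❓⬛⬛⬜⬛⬛

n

⬛⬛⬛⬛⬛⬛⬛⬛⬛
❓❓❓❓❓❓❓❓❓
❓❓⬛⬛⬛⬛⬛❓❓
❓❓⬛⬛⬜⬜⬜⬜⬛
❓❓⬜⬜🔴⬜⬜⬜⬛
❓❓⬛⬛⬜⬜⬜⬜⬛
❓❓⬛⬛⬛⬛⬜⬛⬛
❓❓⬛⬛⬛⬛⬜⬛⬛
❓❓❓❓⬛⬛⬜⬛⬛

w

⬛⬛⬛⬛⬛⬛⬛⬛⬛
❓❓❓❓❓❓❓❓❓
❓❓⬛⬛⬛⬛⬛⬛❓
❓❓⬛⬛⬛⬜⬜⬜⬜
❓❓⬜⬜🔴⬜⬜⬜⬜
❓❓⬛⬛⬛⬜⬜⬜⬜
❓❓⬛⬛⬛⬛⬛⬜⬛
❓❓❓⬛⬛⬛⬛⬜⬛
❓❓❓❓❓⬛⬛⬜⬛

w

⬛⬛⬛⬛⬛⬛⬛⬛⬛
❓❓❓❓❓❓❓❓❓
❓❓⬛⬛⬛⬛⬛⬛⬛
❓❓⬛⬛⬛⬛⬜⬜⬜
❓❓⬜⬜🔴⬜⬜⬜⬜
❓❓⬛⬛⬛⬛⬜⬜⬜
❓❓⬛⬛⬛⬛⬛⬛⬜
❓❓❓❓⬛⬛⬛⬛⬜
❓❓❓❓❓❓⬛⬛⬜

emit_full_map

⬛⬛⬛⬛⬛⬛⬛❓❓
⬛⬛⬛⬛⬜⬜⬜⬜⬛
⬜⬜🔴⬜⬜⬜⬜⬜⬛
⬛⬛⬛⬛⬜⬜⬜⬜⬛
⬛⬛⬛⬛⬛⬛⬜⬛⬛
❓❓⬛⬛⬛⬛⬜⬛⬛
❓❓❓❓⬛⬛⬜⬛⬛
❓❓❓❓⬛⬛⬜⬛⬛
❓❓❓❓⬛⬛⬜⬛⬛
❓❓❓❓⬛⬛⬜⬛⬛
❓❓❓❓⬛⬛⬜⬛⬛
❓❓❓❓⬜⬜⬜⬛⬛
❓❓❓❓⬜⬜⬜⬛⬛

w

⬛⬛⬛⬛⬛⬛⬛⬛⬛
❓❓❓❓❓❓❓❓❓
❓❓⬛⬛⬛⬛⬛⬛⬛
❓❓⬛⬛⬛⬛⬛⬜⬜
❓❓⬜⬜🔴⬜⬜⬜⬜
❓❓⬛⬛⬛⬛⬛⬜⬜
❓❓⬛⬛⬛⬛⬛⬛⬛
❓❓❓❓❓⬛⬛⬛⬛
❓❓❓❓❓❓❓⬛⬛

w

⬛⬛⬛⬛⬛⬛⬛⬛⬛
❓❓❓❓❓❓❓❓❓
❓❓⬛⬛⬛⬛⬛⬛⬛
❓❓⬛⬛⬛⬛⬛⬛⬜
❓❓⬜⬜🔴⬜⬜⬜⬜
❓❓⬛⬛⬛⬛⬛⬛⬜
❓❓⬛⬛⬛⬛⬛⬛⬛
❓❓❓❓❓❓⬛⬛⬛
❓❓❓❓❓❓❓❓⬛

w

⬛⬛⬛⬛⬛⬛⬛⬛⬛
❓❓❓❓❓❓❓❓❓
❓❓⬛⬛⬛⬛⬛⬛⬛
❓❓⬛⬛⬛⬛⬛⬛⬛
❓❓⬜⬜🔴⬜⬜⬜⬜
❓❓⬛⬛⬛⬛⬛⬛⬛
❓❓⬛⬛⬛⬛⬛⬛⬛
❓❓❓❓❓❓❓⬛⬛
❓❓❓❓❓❓❓❓❓

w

⬛⬛⬛⬛⬛⬛⬛⬛⬛
❓❓❓❓❓❓❓❓❓
❓❓⬛⬛⬛⬛⬛⬛⬛
❓❓⬛⬛⬛⬛⬛⬛⬛
❓❓⬜⬜🔴⬜⬜⬜⬜
❓❓⬛⬛⬛⬛⬛⬛⬛
❓❓⬛⬛⬛⬛⬛⬛⬛
❓❓❓❓❓❓❓❓⬛
❓❓❓❓❓❓❓❓❓

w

⬛⬛⬛⬛⬛⬛⬛⬛⬛
❓❓❓❓❓❓❓❓❓
❓❓⬛⬛⬛⬛⬛⬛⬛
❓❓⬛⬛⬛⬛⬛⬛⬛
❓❓⬜⬜🔴⬜⬜⬜⬜
❓❓⬛⬛⬛⬛⬛⬛⬛
❓❓⬛⬛⬛⬛⬛⬛⬛
❓❓❓❓❓❓❓❓❓
❓❓❓❓❓❓❓❓❓

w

⬛⬛⬛⬛⬛⬛⬛⬛⬛
❓❓❓❓❓❓❓❓❓
❓❓⬛⬛⬛⬛⬛⬛⬛
❓❓⬛⬛⬛⬛⬛⬛⬛
❓❓⬜⬜🔴⬜⬜⬜⬜
❓❓⬛⬛⬛⬛⬛⬛⬛
❓❓⬛⬛⬛⬛⬛⬛⬛
❓❓❓❓❓❓❓❓❓
❓❓❓❓❓❓❓❓❓

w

⬛⬛⬛⬛⬛⬛⬛⬛⬛
❓❓❓❓❓❓❓❓❓
❓❓⬛⬛⬛⬛⬛⬛⬛
❓❓⬛⬛⬛⬛⬛⬛⬛
❓❓⬜⬜🔴⬜⬜⬜⬜
❓❓⬜⬛⬛⬛⬛⬛⬛
❓❓⬜⬛⬛⬛⬛⬛⬛
❓❓❓❓❓❓❓❓❓
❓❓❓❓❓❓❓❓❓

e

⬛⬛⬛⬛⬛⬛⬛⬛⬛
❓❓❓❓❓❓❓❓❓
❓⬛⬛⬛⬛⬛⬛⬛⬛
❓⬛⬛⬛⬛⬛⬛⬛⬛
❓⬜⬜⬜🔴⬜⬜⬜⬜
❓⬜⬛⬛⬛⬛⬛⬛⬛
❓⬜⬛⬛⬛⬛⬛⬛⬛
❓❓❓❓❓❓❓❓❓
❓❓❓❓❓❓❓❓❓

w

⬛⬛⬛⬛⬛⬛⬛⬛⬛
❓❓❓❓❓❓❓❓❓
❓❓⬛⬛⬛⬛⬛⬛⬛
❓❓⬛⬛⬛⬛⬛⬛⬛
❓❓⬜⬜🔴⬜⬜⬜⬜
❓❓⬜⬛⬛⬛⬛⬛⬛
❓❓⬜⬛⬛⬛⬛⬛⬛
❓❓❓❓❓❓❓❓❓
❓❓❓❓❓❓❓❓❓

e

⬛⬛⬛⬛⬛⬛⬛⬛⬛
❓❓❓❓❓❓❓❓❓
❓⬛⬛⬛⬛⬛⬛⬛⬛
❓⬛⬛⬛⬛⬛⬛⬛⬛
❓⬜⬜⬜🔴⬜⬜⬜⬜
❓⬜⬛⬛⬛⬛⬛⬛⬛
❓⬜⬛⬛⬛⬛⬛⬛⬛
❓❓❓❓❓❓❓❓❓
❓❓❓❓❓❓❓❓❓

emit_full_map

⬛⬛⬛⬛⬛⬛⬛⬛⬛⬛⬛⬛⬛⬛❓❓
⬛⬛⬛⬛⬛⬛⬛⬛⬛⬛⬛⬜⬜⬜⬜⬛
⬜⬜⬜🔴⬜⬜⬜⬜⬜⬜⬜⬜⬜⬜⬜⬛
⬜⬛⬛⬛⬛⬛⬛⬛⬛⬛⬛⬜⬜⬜⬜⬛
⬜⬛⬛⬛⬛⬛⬛⬛⬛⬛⬛⬛⬛⬜⬛⬛
❓❓❓❓❓❓❓❓❓⬛⬛⬛⬛⬜⬛⬛
❓❓❓❓❓❓❓❓❓❓❓⬛⬛⬜⬛⬛
❓❓❓❓❓❓❓❓❓❓❓⬛⬛⬜⬛⬛
❓❓❓❓❓❓❓❓❓❓❓⬛⬛⬜⬛⬛
❓❓❓❓❓❓❓❓❓❓❓⬛⬛⬜⬛⬛
❓❓❓❓❓❓❓❓❓❓❓⬛⬛⬜⬛⬛
❓❓❓❓❓❓❓❓❓❓❓⬜⬜⬜⬛⬛
❓❓❓❓❓❓❓❓❓❓❓⬜⬜⬜⬛⬛

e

⬛⬛⬛⬛⬛⬛⬛⬛⬛
❓❓❓❓❓❓❓❓❓
⬛⬛⬛⬛⬛⬛⬛⬛⬛
⬛⬛⬛⬛⬛⬛⬛⬛⬛
⬜⬜⬜⬜🔴⬜⬜⬜⬜
⬜⬛⬛⬛⬛⬛⬛⬛⬛
⬜⬛⬛⬛⬛⬛⬛⬛⬛
❓❓❓❓❓❓❓❓❓
❓❓❓❓❓❓❓❓❓


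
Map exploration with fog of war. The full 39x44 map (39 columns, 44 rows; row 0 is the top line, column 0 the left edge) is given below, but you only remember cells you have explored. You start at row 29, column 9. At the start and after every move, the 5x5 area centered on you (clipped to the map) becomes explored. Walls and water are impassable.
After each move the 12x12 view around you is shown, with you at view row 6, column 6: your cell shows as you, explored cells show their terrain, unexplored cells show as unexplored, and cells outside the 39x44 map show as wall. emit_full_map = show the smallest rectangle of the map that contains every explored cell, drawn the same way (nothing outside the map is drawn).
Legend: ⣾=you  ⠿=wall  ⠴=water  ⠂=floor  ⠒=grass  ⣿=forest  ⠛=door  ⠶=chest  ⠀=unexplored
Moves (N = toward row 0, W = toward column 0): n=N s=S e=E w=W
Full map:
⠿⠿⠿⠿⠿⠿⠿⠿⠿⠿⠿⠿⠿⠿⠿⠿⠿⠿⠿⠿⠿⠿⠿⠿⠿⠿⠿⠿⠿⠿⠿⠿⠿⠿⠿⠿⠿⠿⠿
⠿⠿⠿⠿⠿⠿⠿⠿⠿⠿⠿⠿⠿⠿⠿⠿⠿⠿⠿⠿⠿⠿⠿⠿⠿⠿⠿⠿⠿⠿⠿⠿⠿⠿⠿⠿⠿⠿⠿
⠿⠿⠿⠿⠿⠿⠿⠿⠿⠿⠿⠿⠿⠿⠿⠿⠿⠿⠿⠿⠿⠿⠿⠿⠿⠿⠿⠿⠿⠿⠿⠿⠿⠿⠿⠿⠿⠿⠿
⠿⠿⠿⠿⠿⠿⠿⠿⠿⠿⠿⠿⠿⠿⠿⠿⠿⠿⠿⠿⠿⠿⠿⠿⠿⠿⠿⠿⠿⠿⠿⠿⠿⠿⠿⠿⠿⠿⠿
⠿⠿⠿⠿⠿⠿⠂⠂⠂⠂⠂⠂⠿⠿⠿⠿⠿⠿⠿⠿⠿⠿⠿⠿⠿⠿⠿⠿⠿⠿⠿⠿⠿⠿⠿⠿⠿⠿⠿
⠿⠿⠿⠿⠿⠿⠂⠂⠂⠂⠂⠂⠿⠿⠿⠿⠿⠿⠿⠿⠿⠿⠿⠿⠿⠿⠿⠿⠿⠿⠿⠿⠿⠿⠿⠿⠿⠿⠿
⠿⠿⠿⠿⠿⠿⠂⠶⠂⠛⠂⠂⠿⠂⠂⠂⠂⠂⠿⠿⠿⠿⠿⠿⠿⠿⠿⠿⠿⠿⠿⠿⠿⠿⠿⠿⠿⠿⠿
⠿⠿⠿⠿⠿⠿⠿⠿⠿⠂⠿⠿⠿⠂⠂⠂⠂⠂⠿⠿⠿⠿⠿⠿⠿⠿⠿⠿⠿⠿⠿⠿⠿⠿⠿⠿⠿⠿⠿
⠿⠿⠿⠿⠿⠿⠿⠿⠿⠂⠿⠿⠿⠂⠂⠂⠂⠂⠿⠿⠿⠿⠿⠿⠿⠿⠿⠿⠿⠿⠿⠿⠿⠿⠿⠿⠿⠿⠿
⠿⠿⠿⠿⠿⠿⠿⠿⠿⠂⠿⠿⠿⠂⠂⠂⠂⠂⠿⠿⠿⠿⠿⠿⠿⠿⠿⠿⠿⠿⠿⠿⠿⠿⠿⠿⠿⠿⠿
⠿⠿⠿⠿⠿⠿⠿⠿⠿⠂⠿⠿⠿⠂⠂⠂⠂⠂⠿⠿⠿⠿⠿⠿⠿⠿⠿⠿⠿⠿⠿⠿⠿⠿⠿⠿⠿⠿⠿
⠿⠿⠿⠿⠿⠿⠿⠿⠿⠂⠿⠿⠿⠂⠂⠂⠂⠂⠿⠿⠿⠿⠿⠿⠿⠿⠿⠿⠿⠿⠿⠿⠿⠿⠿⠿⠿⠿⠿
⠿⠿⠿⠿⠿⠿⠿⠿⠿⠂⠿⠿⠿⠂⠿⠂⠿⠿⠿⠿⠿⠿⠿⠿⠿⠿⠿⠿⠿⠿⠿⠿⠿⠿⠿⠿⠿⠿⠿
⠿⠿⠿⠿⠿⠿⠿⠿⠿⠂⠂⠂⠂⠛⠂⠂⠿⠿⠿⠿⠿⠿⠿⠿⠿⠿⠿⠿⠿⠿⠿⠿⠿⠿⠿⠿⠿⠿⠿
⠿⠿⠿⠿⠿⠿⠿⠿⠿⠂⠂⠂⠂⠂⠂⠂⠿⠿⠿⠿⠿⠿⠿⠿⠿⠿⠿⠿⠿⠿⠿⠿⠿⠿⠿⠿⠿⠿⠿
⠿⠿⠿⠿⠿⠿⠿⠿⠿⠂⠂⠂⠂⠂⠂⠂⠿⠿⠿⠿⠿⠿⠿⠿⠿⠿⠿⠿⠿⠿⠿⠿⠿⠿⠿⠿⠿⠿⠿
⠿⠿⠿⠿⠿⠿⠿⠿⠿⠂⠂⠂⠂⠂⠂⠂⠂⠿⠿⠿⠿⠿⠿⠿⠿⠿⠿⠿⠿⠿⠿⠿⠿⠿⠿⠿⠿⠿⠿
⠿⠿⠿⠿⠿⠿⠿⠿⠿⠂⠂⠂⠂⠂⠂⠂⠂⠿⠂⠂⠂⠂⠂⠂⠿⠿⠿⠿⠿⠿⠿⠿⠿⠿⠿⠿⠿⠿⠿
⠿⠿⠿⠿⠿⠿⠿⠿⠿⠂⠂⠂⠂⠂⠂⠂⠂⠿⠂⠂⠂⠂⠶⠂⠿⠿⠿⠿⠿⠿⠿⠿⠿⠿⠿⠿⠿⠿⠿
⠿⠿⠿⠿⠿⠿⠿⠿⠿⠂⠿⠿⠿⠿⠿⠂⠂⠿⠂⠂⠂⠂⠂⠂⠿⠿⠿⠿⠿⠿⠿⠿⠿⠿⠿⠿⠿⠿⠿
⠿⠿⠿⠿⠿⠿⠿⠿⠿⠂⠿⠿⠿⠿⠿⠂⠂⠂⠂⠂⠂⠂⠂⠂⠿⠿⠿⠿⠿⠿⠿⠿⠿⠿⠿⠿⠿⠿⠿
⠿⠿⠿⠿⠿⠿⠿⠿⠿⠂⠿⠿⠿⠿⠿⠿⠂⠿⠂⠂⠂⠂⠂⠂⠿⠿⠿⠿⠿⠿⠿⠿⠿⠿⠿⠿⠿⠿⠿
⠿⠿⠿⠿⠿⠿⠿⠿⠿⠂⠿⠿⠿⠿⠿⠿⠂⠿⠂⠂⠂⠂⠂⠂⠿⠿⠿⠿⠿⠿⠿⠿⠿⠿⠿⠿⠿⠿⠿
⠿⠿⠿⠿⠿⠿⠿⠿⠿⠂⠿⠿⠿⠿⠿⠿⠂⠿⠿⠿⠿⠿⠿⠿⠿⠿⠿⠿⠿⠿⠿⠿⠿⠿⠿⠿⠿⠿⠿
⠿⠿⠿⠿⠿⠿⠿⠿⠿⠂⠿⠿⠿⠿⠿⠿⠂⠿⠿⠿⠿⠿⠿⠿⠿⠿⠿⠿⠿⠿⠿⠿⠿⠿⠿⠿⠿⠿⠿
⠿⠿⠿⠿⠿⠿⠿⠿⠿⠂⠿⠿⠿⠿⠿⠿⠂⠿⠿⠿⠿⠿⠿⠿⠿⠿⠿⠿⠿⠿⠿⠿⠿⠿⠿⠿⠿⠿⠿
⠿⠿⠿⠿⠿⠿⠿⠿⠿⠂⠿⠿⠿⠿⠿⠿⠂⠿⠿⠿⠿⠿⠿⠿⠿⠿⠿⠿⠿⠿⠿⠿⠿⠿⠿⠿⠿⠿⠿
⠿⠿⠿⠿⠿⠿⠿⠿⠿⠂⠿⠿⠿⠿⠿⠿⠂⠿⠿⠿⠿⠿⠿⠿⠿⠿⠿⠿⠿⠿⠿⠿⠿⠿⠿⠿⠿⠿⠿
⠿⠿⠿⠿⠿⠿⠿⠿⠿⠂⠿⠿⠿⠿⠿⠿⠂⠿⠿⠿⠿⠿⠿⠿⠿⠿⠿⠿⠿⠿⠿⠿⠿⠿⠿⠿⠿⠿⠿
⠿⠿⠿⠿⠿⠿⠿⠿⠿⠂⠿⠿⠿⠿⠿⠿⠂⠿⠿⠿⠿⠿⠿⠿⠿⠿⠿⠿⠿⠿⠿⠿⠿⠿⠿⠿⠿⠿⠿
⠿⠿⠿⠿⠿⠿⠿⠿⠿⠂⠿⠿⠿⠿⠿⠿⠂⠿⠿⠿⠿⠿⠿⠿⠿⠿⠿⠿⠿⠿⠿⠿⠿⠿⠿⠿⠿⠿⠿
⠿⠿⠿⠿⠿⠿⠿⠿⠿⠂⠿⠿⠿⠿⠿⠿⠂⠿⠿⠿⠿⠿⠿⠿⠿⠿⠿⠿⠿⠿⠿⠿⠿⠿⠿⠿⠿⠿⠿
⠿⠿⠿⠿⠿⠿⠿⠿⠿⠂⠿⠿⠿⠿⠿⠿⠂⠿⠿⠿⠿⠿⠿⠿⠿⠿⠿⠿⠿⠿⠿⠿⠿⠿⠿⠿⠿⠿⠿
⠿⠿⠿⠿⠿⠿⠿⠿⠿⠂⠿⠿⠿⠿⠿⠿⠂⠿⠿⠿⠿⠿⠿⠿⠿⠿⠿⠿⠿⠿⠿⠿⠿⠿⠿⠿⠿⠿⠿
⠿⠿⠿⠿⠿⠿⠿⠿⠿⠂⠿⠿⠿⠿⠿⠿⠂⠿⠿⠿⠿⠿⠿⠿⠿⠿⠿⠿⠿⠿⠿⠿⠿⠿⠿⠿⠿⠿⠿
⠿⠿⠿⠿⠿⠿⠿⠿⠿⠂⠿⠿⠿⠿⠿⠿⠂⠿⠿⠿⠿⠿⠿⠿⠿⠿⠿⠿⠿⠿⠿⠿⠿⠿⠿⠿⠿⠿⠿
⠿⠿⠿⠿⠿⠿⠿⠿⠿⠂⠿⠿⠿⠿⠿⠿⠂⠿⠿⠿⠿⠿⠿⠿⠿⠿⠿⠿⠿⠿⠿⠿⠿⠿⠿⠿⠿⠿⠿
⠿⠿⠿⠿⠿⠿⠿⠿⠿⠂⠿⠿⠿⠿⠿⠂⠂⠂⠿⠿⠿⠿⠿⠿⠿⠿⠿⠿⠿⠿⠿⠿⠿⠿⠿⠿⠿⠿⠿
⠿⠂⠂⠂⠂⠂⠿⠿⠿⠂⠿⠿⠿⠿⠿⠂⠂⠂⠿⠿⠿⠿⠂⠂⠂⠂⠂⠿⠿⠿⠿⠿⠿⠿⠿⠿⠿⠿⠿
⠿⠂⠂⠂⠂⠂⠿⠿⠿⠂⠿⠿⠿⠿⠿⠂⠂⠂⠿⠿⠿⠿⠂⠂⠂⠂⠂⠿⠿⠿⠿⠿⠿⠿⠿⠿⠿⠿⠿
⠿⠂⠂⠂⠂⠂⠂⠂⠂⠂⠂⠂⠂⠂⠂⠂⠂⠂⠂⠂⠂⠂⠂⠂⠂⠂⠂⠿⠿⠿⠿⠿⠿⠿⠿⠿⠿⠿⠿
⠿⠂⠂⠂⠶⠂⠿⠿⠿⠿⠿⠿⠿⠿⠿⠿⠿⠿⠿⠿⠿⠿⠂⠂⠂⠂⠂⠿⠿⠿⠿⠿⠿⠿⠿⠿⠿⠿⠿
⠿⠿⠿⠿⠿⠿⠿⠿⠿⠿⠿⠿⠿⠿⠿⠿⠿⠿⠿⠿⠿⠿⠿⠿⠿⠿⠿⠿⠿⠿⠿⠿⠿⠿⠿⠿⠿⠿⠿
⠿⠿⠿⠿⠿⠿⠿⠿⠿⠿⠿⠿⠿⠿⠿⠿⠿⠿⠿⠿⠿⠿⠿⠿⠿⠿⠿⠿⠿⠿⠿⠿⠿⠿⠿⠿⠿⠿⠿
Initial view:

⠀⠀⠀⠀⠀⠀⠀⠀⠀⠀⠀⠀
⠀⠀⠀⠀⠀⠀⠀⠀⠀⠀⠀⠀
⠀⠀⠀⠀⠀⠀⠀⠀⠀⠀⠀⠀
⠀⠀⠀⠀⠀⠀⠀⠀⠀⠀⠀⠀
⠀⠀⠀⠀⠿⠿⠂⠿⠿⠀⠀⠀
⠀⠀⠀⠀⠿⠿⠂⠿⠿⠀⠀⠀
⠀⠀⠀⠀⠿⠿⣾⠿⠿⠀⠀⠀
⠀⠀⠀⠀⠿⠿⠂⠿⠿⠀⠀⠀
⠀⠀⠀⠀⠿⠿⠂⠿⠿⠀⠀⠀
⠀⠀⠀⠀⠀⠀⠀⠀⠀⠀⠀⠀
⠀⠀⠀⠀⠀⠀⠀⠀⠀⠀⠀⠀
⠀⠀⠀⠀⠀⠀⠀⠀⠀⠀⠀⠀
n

⠀⠀⠀⠀⠀⠀⠀⠀⠀⠀⠀⠀
⠀⠀⠀⠀⠀⠀⠀⠀⠀⠀⠀⠀
⠀⠀⠀⠀⠀⠀⠀⠀⠀⠀⠀⠀
⠀⠀⠀⠀⠀⠀⠀⠀⠀⠀⠀⠀
⠀⠀⠀⠀⠿⠿⠂⠿⠿⠀⠀⠀
⠀⠀⠀⠀⠿⠿⠂⠿⠿⠀⠀⠀
⠀⠀⠀⠀⠿⠿⣾⠿⠿⠀⠀⠀
⠀⠀⠀⠀⠿⠿⠂⠿⠿⠀⠀⠀
⠀⠀⠀⠀⠿⠿⠂⠿⠿⠀⠀⠀
⠀⠀⠀⠀⠿⠿⠂⠿⠿⠀⠀⠀
⠀⠀⠀⠀⠀⠀⠀⠀⠀⠀⠀⠀
⠀⠀⠀⠀⠀⠀⠀⠀⠀⠀⠀⠀

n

⠀⠀⠀⠀⠀⠀⠀⠀⠀⠀⠀⠀
⠀⠀⠀⠀⠀⠀⠀⠀⠀⠀⠀⠀
⠀⠀⠀⠀⠀⠀⠀⠀⠀⠀⠀⠀
⠀⠀⠀⠀⠀⠀⠀⠀⠀⠀⠀⠀
⠀⠀⠀⠀⠿⠿⠂⠿⠿⠀⠀⠀
⠀⠀⠀⠀⠿⠿⠂⠿⠿⠀⠀⠀
⠀⠀⠀⠀⠿⠿⣾⠿⠿⠀⠀⠀
⠀⠀⠀⠀⠿⠿⠂⠿⠿⠀⠀⠀
⠀⠀⠀⠀⠿⠿⠂⠿⠿⠀⠀⠀
⠀⠀⠀⠀⠿⠿⠂⠿⠿⠀⠀⠀
⠀⠀⠀⠀⠿⠿⠂⠿⠿⠀⠀⠀
⠀⠀⠀⠀⠀⠀⠀⠀⠀⠀⠀⠀

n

⠀⠀⠀⠀⠀⠀⠀⠀⠀⠀⠀⠀
⠀⠀⠀⠀⠀⠀⠀⠀⠀⠀⠀⠀
⠀⠀⠀⠀⠀⠀⠀⠀⠀⠀⠀⠀
⠀⠀⠀⠀⠀⠀⠀⠀⠀⠀⠀⠀
⠀⠀⠀⠀⠿⠿⠂⠿⠿⠀⠀⠀
⠀⠀⠀⠀⠿⠿⠂⠿⠿⠀⠀⠀
⠀⠀⠀⠀⠿⠿⣾⠿⠿⠀⠀⠀
⠀⠀⠀⠀⠿⠿⠂⠿⠿⠀⠀⠀
⠀⠀⠀⠀⠿⠿⠂⠿⠿⠀⠀⠀
⠀⠀⠀⠀⠿⠿⠂⠿⠿⠀⠀⠀
⠀⠀⠀⠀⠿⠿⠂⠿⠿⠀⠀⠀
⠀⠀⠀⠀⠿⠿⠂⠿⠿⠀⠀⠀

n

⠀⠀⠀⠀⠀⠀⠀⠀⠀⠀⠀⠀
⠀⠀⠀⠀⠀⠀⠀⠀⠀⠀⠀⠀
⠀⠀⠀⠀⠀⠀⠀⠀⠀⠀⠀⠀
⠀⠀⠀⠀⠀⠀⠀⠀⠀⠀⠀⠀
⠀⠀⠀⠀⠿⠿⠂⠿⠿⠀⠀⠀
⠀⠀⠀⠀⠿⠿⠂⠿⠿⠀⠀⠀
⠀⠀⠀⠀⠿⠿⣾⠿⠿⠀⠀⠀
⠀⠀⠀⠀⠿⠿⠂⠿⠿⠀⠀⠀
⠀⠀⠀⠀⠿⠿⠂⠿⠿⠀⠀⠀
⠀⠀⠀⠀⠿⠿⠂⠿⠿⠀⠀⠀
⠀⠀⠀⠀⠿⠿⠂⠿⠿⠀⠀⠀
⠀⠀⠀⠀⠿⠿⠂⠿⠿⠀⠀⠀

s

⠀⠀⠀⠀⠀⠀⠀⠀⠀⠀⠀⠀
⠀⠀⠀⠀⠀⠀⠀⠀⠀⠀⠀⠀
⠀⠀⠀⠀⠀⠀⠀⠀⠀⠀⠀⠀
⠀⠀⠀⠀⠿⠿⠂⠿⠿⠀⠀⠀
⠀⠀⠀⠀⠿⠿⠂⠿⠿⠀⠀⠀
⠀⠀⠀⠀⠿⠿⠂⠿⠿⠀⠀⠀
⠀⠀⠀⠀⠿⠿⣾⠿⠿⠀⠀⠀
⠀⠀⠀⠀⠿⠿⠂⠿⠿⠀⠀⠀
⠀⠀⠀⠀⠿⠿⠂⠿⠿⠀⠀⠀
⠀⠀⠀⠀⠿⠿⠂⠿⠿⠀⠀⠀
⠀⠀⠀⠀⠿⠿⠂⠿⠿⠀⠀⠀
⠀⠀⠀⠀⠿⠿⠂⠿⠿⠀⠀⠀

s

⠀⠀⠀⠀⠀⠀⠀⠀⠀⠀⠀⠀
⠀⠀⠀⠀⠀⠀⠀⠀⠀⠀⠀⠀
⠀⠀⠀⠀⠿⠿⠂⠿⠿⠀⠀⠀
⠀⠀⠀⠀⠿⠿⠂⠿⠿⠀⠀⠀
⠀⠀⠀⠀⠿⠿⠂⠿⠿⠀⠀⠀
⠀⠀⠀⠀⠿⠿⠂⠿⠿⠀⠀⠀
⠀⠀⠀⠀⠿⠿⣾⠿⠿⠀⠀⠀
⠀⠀⠀⠀⠿⠿⠂⠿⠿⠀⠀⠀
⠀⠀⠀⠀⠿⠿⠂⠿⠿⠀⠀⠀
⠀⠀⠀⠀⠿⠿⠂⠿⠿⠀⠀⠀
⠀⠀⠀⠀⠿⠿⠂⠿⠿⠀⠀⠀
⠀⠀⠀⠀⠀⠀⠀⠀⠀⠀⠀⠀

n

⠀⠀⠀⠀⠀⠀⠀⠀⠀⠀⠀⠀
⠀⠀⠀⠀⠀⠀⠀⠀⠀⠀⠀⠀
⠀⠀⠀⠀⠀⠀⠀⠀⠀⠀⠀⠀
⠀⠀⠀⠀⠿⠿⠂⠿⠿⠀⠀⠀
⠀⠀⠀⠀⠿⠿⠂⠿⠿⠀⠀⠀
⠀⠀⠀⠀⠿⠿⠂⠿⠿⠀⠀⠀
⠀⠀⠀⠀⠿⠿⣾⠿⠿⠀⠀⠀
⠀⠀⠀⠀⠿⠿⠂⠿⠿⠀⠀⠀
⠀⠀⠀⠀⠿⠿⠂⠿⠿⠀⠀⠀
⠀⠀⠀⠀⠿⠿⠂⠿⠿⠀⠀⠀
⠀⠀⠀⠀⠿⠿⠂⠿⠿⠀⠀⠀
⠀⠀⠀⠀⠿⠿⠂⠿⠿⠀⠀⠀

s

⠀⠀⠀⠀⠀⠀⠀⠀⠀⠀⠀⠀
⠀⠀⠀⠀⠀⠀⠀⠀⠀⠀⠀⠀
⠀⠀⠀⠀⠿⠿⠂⠿⠿⠀⠀⠀
⠀⠀⠀⠀⠿⠿⠂⠿⠿⠀⠀⠀
⠀⠀⠀⠀⠿⠿⠂⠿⠿⠀⠀⠀
⠀⠀⠀⠀⠿⠿⠂⠿⠿⠀⠀⠀
⠀⠀⠀⠀⠿⠿⣾⠿⠿⠀⠀⠀
⠀⠀⠀⠀⠿⠿⠂⠿⠿⠀⠀⠀
⠀⠀⠀⠀⠿⠿⠂⠿⠿⠀⠀⠀
⠀⠀⠀⠀⠿⠿⠂⠿⠿⠀⠀⠀
⠀⠀⠀⠀⠿⠿⠂⠿⠿⠀⠀⠀
⠀⠀⠀⠀⠀⠀⠀⠀⠀⠀⠀⠀

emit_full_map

⠿⠿⠂⠿⠿
⠿⠿⠂⠿⠿
⠿⠿⠂⠿⠿
⠿⠿⠂⠿⠿
⠿⠿⣾⠿⠿
⠿⠿⠂⠿⠿
⠿⠿⠂⠿⠿
⠿⠿⠂⠿⠿
⠿⠿⠂⠿⠿


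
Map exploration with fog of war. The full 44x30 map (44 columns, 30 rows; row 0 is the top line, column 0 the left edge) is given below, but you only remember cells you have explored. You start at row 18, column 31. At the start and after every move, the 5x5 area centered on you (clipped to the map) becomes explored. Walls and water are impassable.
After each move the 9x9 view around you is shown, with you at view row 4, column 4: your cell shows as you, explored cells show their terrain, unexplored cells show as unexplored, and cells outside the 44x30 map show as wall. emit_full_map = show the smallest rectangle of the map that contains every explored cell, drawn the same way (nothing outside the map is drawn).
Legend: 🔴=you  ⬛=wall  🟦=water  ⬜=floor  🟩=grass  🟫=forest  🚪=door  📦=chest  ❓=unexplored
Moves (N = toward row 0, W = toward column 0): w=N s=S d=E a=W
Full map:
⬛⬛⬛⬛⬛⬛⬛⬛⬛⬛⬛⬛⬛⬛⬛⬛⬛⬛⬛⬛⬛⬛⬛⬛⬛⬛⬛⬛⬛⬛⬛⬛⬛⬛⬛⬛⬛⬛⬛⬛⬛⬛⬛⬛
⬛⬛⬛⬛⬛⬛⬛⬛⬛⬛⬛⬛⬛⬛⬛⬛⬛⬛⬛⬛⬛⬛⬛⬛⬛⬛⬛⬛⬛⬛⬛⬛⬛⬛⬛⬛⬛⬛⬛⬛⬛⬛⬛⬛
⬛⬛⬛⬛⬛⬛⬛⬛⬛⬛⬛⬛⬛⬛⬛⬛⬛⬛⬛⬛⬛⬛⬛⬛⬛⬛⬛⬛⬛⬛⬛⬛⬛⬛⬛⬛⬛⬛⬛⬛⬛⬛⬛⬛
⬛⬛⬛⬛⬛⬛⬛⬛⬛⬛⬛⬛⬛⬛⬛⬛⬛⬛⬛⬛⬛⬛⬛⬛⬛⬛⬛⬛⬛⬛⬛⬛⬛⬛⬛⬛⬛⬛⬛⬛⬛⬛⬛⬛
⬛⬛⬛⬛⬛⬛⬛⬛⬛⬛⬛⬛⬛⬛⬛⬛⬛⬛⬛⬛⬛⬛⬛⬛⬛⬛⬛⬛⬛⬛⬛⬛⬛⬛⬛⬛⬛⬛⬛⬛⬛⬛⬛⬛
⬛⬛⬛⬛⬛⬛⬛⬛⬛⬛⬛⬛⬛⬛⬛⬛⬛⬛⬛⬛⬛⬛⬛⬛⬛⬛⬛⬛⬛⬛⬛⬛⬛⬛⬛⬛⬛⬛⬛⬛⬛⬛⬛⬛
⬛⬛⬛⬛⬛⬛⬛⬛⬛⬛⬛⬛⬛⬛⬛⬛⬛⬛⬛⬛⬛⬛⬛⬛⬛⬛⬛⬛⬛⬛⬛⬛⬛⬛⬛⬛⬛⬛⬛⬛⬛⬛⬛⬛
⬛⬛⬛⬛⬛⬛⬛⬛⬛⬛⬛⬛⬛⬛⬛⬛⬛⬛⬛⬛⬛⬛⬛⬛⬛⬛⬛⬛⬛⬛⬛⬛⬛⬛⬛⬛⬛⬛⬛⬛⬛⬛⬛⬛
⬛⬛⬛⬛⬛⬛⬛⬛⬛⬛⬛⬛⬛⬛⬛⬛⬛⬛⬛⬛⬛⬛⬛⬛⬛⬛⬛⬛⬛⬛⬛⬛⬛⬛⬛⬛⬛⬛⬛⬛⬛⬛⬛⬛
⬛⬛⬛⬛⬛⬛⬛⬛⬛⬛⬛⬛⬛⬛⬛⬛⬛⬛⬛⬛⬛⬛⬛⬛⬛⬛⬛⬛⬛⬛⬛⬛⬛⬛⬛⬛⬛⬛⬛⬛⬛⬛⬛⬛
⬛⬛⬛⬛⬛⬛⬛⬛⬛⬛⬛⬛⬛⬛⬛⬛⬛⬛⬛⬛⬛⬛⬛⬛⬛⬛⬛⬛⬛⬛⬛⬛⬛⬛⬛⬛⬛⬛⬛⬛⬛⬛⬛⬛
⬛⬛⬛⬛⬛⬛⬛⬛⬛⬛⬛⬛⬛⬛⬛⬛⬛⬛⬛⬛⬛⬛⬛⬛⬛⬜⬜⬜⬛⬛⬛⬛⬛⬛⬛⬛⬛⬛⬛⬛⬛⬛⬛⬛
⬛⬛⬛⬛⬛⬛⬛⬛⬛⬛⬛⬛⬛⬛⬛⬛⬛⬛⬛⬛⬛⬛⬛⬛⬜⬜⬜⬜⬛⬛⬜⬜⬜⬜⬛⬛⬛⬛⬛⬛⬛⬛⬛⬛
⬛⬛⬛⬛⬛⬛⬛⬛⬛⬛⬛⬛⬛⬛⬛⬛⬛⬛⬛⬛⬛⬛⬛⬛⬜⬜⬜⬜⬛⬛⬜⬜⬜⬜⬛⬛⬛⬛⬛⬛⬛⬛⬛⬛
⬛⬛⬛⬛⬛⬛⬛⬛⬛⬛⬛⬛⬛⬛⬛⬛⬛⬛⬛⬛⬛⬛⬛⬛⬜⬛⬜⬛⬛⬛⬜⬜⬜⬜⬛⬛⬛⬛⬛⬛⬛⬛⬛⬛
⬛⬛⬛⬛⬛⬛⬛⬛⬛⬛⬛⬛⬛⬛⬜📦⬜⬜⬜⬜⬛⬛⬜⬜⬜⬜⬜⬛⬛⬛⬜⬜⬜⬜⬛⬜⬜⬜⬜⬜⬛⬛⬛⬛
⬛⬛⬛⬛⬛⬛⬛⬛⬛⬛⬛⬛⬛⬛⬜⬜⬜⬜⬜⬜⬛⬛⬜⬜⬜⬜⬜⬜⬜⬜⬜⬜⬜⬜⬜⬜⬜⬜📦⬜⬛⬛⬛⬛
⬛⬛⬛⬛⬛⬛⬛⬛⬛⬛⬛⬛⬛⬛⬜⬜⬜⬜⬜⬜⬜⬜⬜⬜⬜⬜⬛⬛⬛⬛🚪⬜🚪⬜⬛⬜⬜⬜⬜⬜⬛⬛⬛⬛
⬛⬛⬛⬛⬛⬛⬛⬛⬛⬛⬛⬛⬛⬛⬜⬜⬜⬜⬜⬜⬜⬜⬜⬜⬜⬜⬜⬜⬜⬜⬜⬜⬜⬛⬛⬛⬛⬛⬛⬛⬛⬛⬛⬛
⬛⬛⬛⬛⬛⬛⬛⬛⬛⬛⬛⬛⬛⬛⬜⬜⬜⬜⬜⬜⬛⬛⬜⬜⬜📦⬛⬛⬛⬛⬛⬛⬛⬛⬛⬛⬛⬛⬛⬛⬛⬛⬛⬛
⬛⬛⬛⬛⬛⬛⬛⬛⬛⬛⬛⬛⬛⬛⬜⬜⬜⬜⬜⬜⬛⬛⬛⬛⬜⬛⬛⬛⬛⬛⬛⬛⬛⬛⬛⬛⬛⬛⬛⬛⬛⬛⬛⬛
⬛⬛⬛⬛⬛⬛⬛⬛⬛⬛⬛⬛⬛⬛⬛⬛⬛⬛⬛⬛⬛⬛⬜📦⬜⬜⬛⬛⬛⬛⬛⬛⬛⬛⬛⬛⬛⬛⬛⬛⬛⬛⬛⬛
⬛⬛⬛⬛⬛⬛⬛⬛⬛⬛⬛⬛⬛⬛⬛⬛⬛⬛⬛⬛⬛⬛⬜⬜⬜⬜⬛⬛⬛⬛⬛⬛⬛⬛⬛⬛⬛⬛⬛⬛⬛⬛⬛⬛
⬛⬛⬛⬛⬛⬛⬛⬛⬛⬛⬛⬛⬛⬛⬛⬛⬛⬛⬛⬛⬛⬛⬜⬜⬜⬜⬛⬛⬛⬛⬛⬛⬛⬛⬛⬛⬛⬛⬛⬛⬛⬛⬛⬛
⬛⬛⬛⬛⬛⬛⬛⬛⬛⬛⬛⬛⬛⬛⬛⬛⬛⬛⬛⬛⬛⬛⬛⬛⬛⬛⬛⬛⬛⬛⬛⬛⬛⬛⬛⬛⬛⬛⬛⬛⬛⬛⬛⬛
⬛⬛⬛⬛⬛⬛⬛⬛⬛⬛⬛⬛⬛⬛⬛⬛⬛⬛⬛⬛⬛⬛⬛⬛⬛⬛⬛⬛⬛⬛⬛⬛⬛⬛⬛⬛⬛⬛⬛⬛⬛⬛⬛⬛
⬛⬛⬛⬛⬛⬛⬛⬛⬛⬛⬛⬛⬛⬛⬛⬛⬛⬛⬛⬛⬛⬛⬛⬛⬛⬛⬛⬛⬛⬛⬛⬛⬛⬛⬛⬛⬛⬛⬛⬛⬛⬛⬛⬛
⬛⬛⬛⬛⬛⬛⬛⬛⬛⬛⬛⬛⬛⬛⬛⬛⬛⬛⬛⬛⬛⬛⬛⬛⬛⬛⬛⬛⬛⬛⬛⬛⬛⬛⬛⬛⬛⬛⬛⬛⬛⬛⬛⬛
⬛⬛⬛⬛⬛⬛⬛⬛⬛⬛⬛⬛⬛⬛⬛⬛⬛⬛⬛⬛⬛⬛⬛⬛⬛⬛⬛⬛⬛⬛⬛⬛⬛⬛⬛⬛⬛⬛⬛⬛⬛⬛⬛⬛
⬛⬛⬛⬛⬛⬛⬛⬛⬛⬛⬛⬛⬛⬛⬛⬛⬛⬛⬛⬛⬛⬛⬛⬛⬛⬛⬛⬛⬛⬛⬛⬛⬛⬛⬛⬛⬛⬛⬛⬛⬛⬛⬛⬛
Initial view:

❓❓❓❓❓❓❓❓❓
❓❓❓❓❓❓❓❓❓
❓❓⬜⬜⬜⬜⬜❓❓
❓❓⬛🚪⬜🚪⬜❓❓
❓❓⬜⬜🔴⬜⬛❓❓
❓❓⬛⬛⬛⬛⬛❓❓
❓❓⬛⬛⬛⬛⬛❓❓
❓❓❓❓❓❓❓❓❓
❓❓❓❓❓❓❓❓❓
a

❓❓❓❓❓❓❓❓❓
❓❓❓❓❓❓❓❓❓
❓❓⬜⬜⬜⬜⬜⬜❓
❓❓⬛⬛🚪⬜🚪⬜❓
❓❓⬜⬜🔴⬜⬜⬛❓
❓❓⬛⬛⬛⬛⬛⬛❓
❓❓⬛⬛⬛⬛⬛⬛❓
❓❓❓❓❓❓❓❓❓
❓❓❓❓❓❓❓❓❓

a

❓❓❓❓❓❓❓❓❓
❓❓❓❓❓❓❓❓❓
❓❓⬜⬜⬜⬜⬜⬜⬜
❓❓⬛⬛⬛🚪⬜🚪⬜
❓❓⬜⬜🔴⬜⬜⬜⬛
❓❓⬛⬛⬛⬛⬛⬛⬛
❓❓⬛⬛⬛⬛⬛⬛⬛
❓❓❓❓❓❓❓❓❓
❓❓❓❓❓❓❓❓❓

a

❓❓❓❓❓❓❓❓❓
❓❓❓❓❓❓❓❓❓
❓❓⬜⬜⬜⬜⬜⬜⬜
❓❓⬛⬛⬛⬛🚪⬜🚪
❓❓⬜⬜🔴⬜⬜⬜⬜
❓❓⬛⬛⬛⬛⬛⬛⬛
❓❓⬛⬛⬛⬛⬛⬛⬛
❓❓❓❓❓❓❓❓❓
❓❓❓❓❓❓❓❓❓

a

❓❓❓❓❓❓❓❓❓
❓❓❓❓❓❓❓❓❓
❓❓⬜⬜⬜⬜⬜⬜⬜
❓❓⬜⬛⬛⬛⬛🚪⬜
❓❓⬜⬜🔴⬜⬜⬜⬜
❓❓📦⬛⬛⬛⬛⬛⬛
❓❓⬛⬛⬛⬛⬛⬛⬛
❓❓❓❓❓❓❓❓❓
❓❓❓❓❓❓❓❓❓

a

❓❓❓❓❓❓❓❓❓
❓❓❓❓❓❓❓❓❓
❓❓⬜⬜⬜⬜⬜⬜⬜
❓❓⬜⬜⬛⬛⬛⬛🚪
❓❓⬜⬜🔴⬜⬜⬜⬜
❓❓⬜📦⬛⬛⬛⬛⬛
❓❓⬜⬛⬛⬛⬛⬛⬛
❓❓❓❓❓❓❓❓❓
❓❓❓❓❓❓❓❓❓

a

❓❓❓❓❓❓❓❓❓
❓❓❓❓❓❓❓❓❓
❓❓⬜⬜⬜⬜⬜⬜⬜
❓❓⬜⬜⬜⬛⬛⬛⬛
❓❓⬜⬜🔴⬜⬜⬜⬜
❓❓⬜⬜📦⬛⬛⬛⬛
❓❓⬛⬜⬛⬛⬛⬛⬛
❓❓❓❓❓❓❓❓❓
❓❓❓❓❓❓❓❓❓

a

❓❓❓❓❓❓❓❓❓
❓❓❓❓❓❓❓❓❓
❓❓⬜⬜⬜⬜⬜⬜⬜
❓❓⬜⬜⬜⬜⬛⬛⬛
❓❓⬜⬜🔴⬜⬜⬜⬜
❓❓⬜⬜⬜📦⬛⬛⬛
❓❓⬛⬛⬜⬛⬛⬛⬛
❓❓❓❓❓❓❓❓❓
❓❓❓❓❓❓❓❓❓

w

❓❓❓❓❓❓❓❓❓
❓❓❓❓❓❓❓❓❓
❓❓⬜⬜⬜⬜⬜❓❓
❓❓⬜⬜⬜⬜⬜⬜⬜
❓❓⬜⬜🔴⬜⬛⬛⬛
❓❓⬜⬜⬜⬜⬜⬜⬜
❓❓⬜⬜⬜📦⬛⬛⬛
❓❓⬛⬛⬜⬛⬛⬛⬛
❓❓❓❓❓❓❓❓❓

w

❓❓❓❓❓❓❓❓❓
❓❓❓❓❓❓❓❓❓
❓❓⬛⬛⬜⬛⬜❓❓
❓❓⬜⬜⬜⬜⬜❓❓
❓❓⬜⬜🔴⬜⬜⬜⬜
❓❓⬜⬜⬜⬜⬛⬛⬛
❓❓⬜⬜⬜⬜⬜⬜⬜
❓❓⬜⬜⬜📦⬛⬛⬛
❓❓⬛⬛⬜⬛⬛⬛⬛

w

❓❓❓❓❓❓❓❓❓
❓❓❓❓❓❓❓❓❓
❓❓⬛⬛⬜⬜⬜❓❓
❓❓⬛⬛⬜⬛⬜❓❓
❓❓⬜⬜🔴⬜⬜❓❓
❓❓⬜⬜⬜⬜⬜⬜⬜
❓❓⬜⬜⬜⬜⬛⬛⬛
❓❓⬜⬜⬜⬜⬜⬜⬜
❓❓⬜⬜⬜📦⬛⬛⬛

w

❓❓❓❓❓❓❓❓❓
❓❓❓❓❓❓❓❓❓
❓❓⬛⬛⬜⬜⬜❓❓
❓❓⬛⬛⬜⬜⬜❓❓
❓❓⬛⬛🔴⬛⬜❓❓
❓❓⬜⬜⬜⬜⬜❓❓
❓❓⬜⬜⬜⬜⬜⬜⬜
❓❓⬜⬜⬜⬜⬛⬛⬛
❓❓⬜⬜⬜⬜⬜⬜⬜

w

❓❓❓❓❓❓❓❓❓
❓❓❓❓❓❓❓❓❓
❓❓⬛⬛⬛⬜⬜❓❓
❓❓⬛⬛⬜⬜⬜❓❓
❓❓⬛⬛🔴⬜⬜❓❓
❓❓⬛⬛⬜⬛⬜❓❓
❓❓⬜⬜⬜⬜⬜❓❓
❓❓⬜⬜⬜⬜⬜⬜⬜
❓❓⬜⬜⬜⬜⬛⬛⬛

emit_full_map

⬛⬛⬛⬜⬜❓❓❓❓❓❓❓
⬛⬛⬜⬜⬜❓❓❓❓❓❓❓
⬛⬛🔴⬜⬜❓❓❓❓❓❓❓
⬛⬛⬜⬛⬜❓❓❓❓❓❓❓
⬜⬜⬜⬜⬜❓❓❓❓❓❓❓
⬜⬜⬜⬜⬜⬜⬜⬜⬜⬜⬜⬜
⬜⬜⬜⬜⬛⬛⬛⬛🚪⬜🚪⬜
⬜⬜⬜⬜⬜⬜⬜⬜⬜⬜⬜⬛
⬜⬜⬜📦⬛⬛⬛⬛⬛⬛⬛⬛
⬛⬛⬜⬛⬛⬛⬛⬛⬛⬛⬛⬛

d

❓❓❓❓❓❓❓❓❓
❓❓❓❓❓❓❓❓❓
❓⬛⬛⬛⬜⬜⬜❓❓
❓⬛⬛⬜⬜⬜⬜❓❓
❓⬛⬛⬜🔴⬜⬜❓❓
❓⬛⬛⬜⬛⬜⬛❓❓
❓⬜⬜⬜⬜⬜⬛❓❓
❓⬜⬜⬜⬜⬜⬜⬜⬜
❓⬜⬜⬜⬜⬛⬛⬛⬛

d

❓❓❓❓❓❓❓❓❓
❓❓❓❓❓❓❓❓❓
⬛⬛⬛⬜⬜⬜⬛❓❓
⬛⬛⬜⬜⬜⬜⬛❓❓
⬛⬛⬜⬜🔴⬜⬛❓❓
⬛⬛⬜⬛⬜⬛⬛❓❓
⬜⬜⬜⬜⬜⬛⬛❓❓
⬜⬜⬜⬜⬜⬜⬜⬜⬜
⬜⬜⬜⬜⬛⬛⬛⬛🚪

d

❓❓❓❓❓❓❓❓❓
❓❓❓❓❓❓❓❓❓
⬛⬛⬜⬜⬜⬛⬛❓❓
⬛⬜⬜⬜⬜⬛⬛❓❓
⬛⬜⬜⬜🔴⬛⬛❓❓
⬛⬜⬛⬜⬛⬛⬛❓❓
⬜⬜⬜⬜⬛⬛⬛❓❓
⬜⬜⬜⬜⬜⬜⬜⬜⬜
⬜⬜⬜⬛⬛⬛⬛🚪⬜

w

❓❓❓❓❓❓❓❓❓
❓❓❓❓❓❓❓❓❓
❓❓⬛⬛⬛⬛⬛❓❓
⬛⬛⬜⬜⬜⬛⬛❓❓
⬛⬜⬜⬜🔴⬛⬛❓❓
⬛⬜⬜⬜⬜⬛⬛❓❓
⬛⬜⬛⬜⬛⬛⬛❓❓
⬜⬜⬜⬜⬛⬛⬛❓❓
⬜⬜⬜⬜⬜⬜⬜⬜⬜

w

❓❓❓❓❓❓❓❓❓
❓❓❓❓❓❓❓❓❓
❓❓⬛⬛⬛⬛⬛❓❓
❓❓⬛⬛⬛⬛⬛❓❓
⬛⬛⬜⬜🔴⬛⬛❓❓
⬛⬜⬜⬜⬜⬛⬛❓❓
⬛⬜⬜⬜⬜⬛⬛❓❓
⬛⬜⬛⬜⬛⬛⬛❓❓
⬜⬜⬜⬜⬛⬛⬛❓❓

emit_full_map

❓❓❓⬛⬛⬛⬛⬛❓❓❓❓
❓❓❓⬛⬛⬛⬛⬛❓❓❓❓
⬛⬛⬛⬜⬜🔴⬛⬛❓❓❓❓
⬛⬛⬜⬜⬜⬜⬛⬛❓❓❓❓
⬛⬛⬜⬜⬜⬜⬛⬛❓❓❓❓
⬛⬛⬜⬛⬜⬛⬛⬛❓❓❓❓
⬜⬜⬜⬜⬜⬛⬛⬛❓❓❓❓
⬜⬜⬜⬜⬜⬜⬜⬜⬜⬜⬜⬜
⬜⬜⬜⬜⬛⬛⬛⬛🚪⬜🚪⬜
⬜⬜⬜⬜⬜⬜⬜⬜⬜⬜⬜⬛
⬜⬜⬜📦⬛⬛⬛⬛⬛⬛⬛⬛
⬛⬛⬜⬛⬛⬛⬛⬛⬛⬛⬛⬛

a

❓❓❓❓❓❓❓❓❓
❓❓❓❓❓❓❓❓❓
❓❓⬛⬛⬛⬛⬛⬛❓
❓❓⬛⬛⬛⬛⬛⬛❓
⬛⬛⬛⬜🔴⬜⬛⬛❓
⬛⬛⬜⬜⬜⬜⬛⬛❓
⬛⬛⬜⬜⬜⬜⬛⬛❓
⬛⬛⬜⬛⬜⬛⬛⬛❓
⬜⬜⬜⬜⬜⬛⬛⬛❓

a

❓❓❓❓❓❓❓❓❓
❓❓❓❓❓❓❓❓❓
❓❓⬛⬛⬛⬛⬛⬛⬛
❓❓⬛⬛⬛⬛⬛⬛⬛
❓⬛⬛⬛🔴⬜⬜⬛⬛
❓⬛⬛⬜⬜⬜⬜⬛⬛
❓⬛⬛⬜⬜⬜⬜⬛⬛
❓⬛⬛⬜⬛⬜⬛⬛⬛
❓⬜⬜⬜⬜⬜⬛⬛⬛

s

❓❓❓❓❓❓❓❓❓
❓❓⬛⬛⬛⬛⬛⬛⬛
❓❓⬛⬛⬛⬛⬛⬛⬛
❓⬛⬛⬛⬜⬜⬜⬛⬛
❓⬛⬛⬜🔴⬜⬜⬛⬛
❓⬛⬛⬜⬜⬜⬜⬛⬛
❓⬛⬛⬜⬛⬜⬛⬛⬛
❓⬜⬜⬜⬜⬜⬛⬛⬛
❓⬜⬜⬜⬜⬜⬜⬜⬜

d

❓❓❓❓❓❓❓❓❓
❓⬛⬛⬛⬛⬛⬛⬛❓
❓⬛⬛⬛⬛⬛⬛⬛❓
⬛⬛⬛⬜⬜⬜⬛⬛❓
⬛⬛⬜⬜🔴⬜⬛⬛❓
⬛⬛⬜⬜⬜⬜⬛⬛❓
⬛⬛⬜⬛⬜⬛⬛⬛❓
⬜⬜⬜⬜⬜⬛⬛⬛❓
⬜⬜⬜⬜⬜⬜⬜⬜⬜

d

❓❓❓❓❓❓❓❓❓
⬛⬛⬛⬛⬛⬛⬛❓❓
⬛⬛⬛⬛⬛⬛⬛❓❓
⬛⬛⬜⬜⬜⬛⬛❓❓
⬛⬜⬜⬜🔴⬛⬛❓❓
⬛⬜⬜⬜⬜⬛⬛❓❓
⬛⬜⬛⬜⬛⬛⬛❓❓
⬜⬜⬜⬜⬛⬛⬛❓❓
⬜⬜⬜⬜⬜⬜⬜⬜⬜

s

⬛⬛⬛⬛⬛⬛⬛❓❓
⬛⬛⬛⬛⬛⬛⬛❓❓
⬛⬛⬜⬜⬜⬛⬛❓❓
⬛⬜⬜⬜⬜⬛⬛❓❓
⬛⬜⬜⬜🔴⬛⬛❓❓
⬛⬜⬛⬜⬛⬛⬛❓❓
⬜⬜⬜⬜⬛⬛⬛❓❓
⬜⬜⬜⬜⬜⬜⬜⬜⬜
⬜⬜⬜⬛⬛⬛⬛🚪⬜

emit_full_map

❓⬛⬛⬛⬛⬛⬛⬛❓❓❓❓
❓⬛⬛⬛⬛⬛⬛⬛❓❓❓❓
⬛⬛⬛⬜⬜⬜⬛⬛❓❓❓❓
⬛⬛⬜⬜⬜⬜⬛⬛❓❓❓❓
⬛⬛⬜⬜⬜🔴⬛⬛❓❓❓❓
⬛⬛⬜⬛⬜⬛⬛⬛❓❓❓❓
⬜⬜⬜⬜⬜⬛⬛⬛❓❓❓❓
⬜⬜⬜⬜⬜⬜⬜⬜⬜⬜⬜⬜
⬜⬜⬜⬜⬛⬛⬛⬛🚪⬜🚪⬜
⬜⬜⬜⬜⬜⬜⬜⬜⬜⬜⬜⬛
⬜⬜⬜📦⬛⬛⬛⬛⬛⬛⬛⬛
⬛⬛⬜⬛⬛⬛⬛⬛⬛⬛⬛⬛

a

❓⬛⬛⬛⬛⬛⬛⬛❓
❓⬛⬛⬛⬛⬛⬛⬛❓
⬛⬛⬛⬜⬜⬜⬛⬛❓
⬛⬛⬜⬜⬜⬜⬛⬛❓
⬛⬛⬜⬜🔴⬜⬛⬛❓
⬛⬛⬜⬛⬜⬛⬛⬛❓
⬜⬜⬜⬜⬜⬛⬛⬛❓
⬜⬜⬜⬜⬜⬜⬜⬜⬜
⬜⬜⬜⬜⬛⬛⬛⬛🚪

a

❓❓⬛⬛⬛⬛⬛⬛⬛
❓❓⬛⬛⬛⬛⬛⬛⬛
❓⬛⬛⬛⬜⬜⬜⬛⬛
❓⬛⬛⬜⬜⬜⬜⬛⬛
❓⬛⬛⬜🔴⬜⬜⬛⬛
❓⬛⬛⬜⬛⬜⬛⬛⬛
❓⬜⬜⬜⬜⬜⬛⬛⬛
❓⬜⬜⬜⬜⬜⬜⬜⬜
❓⬜⬜⬜⬜⬛⬛⬛⬛

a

❓❓❓⬛⬛⬛⬛⬛⬛
❓❓❓⬛⬛⬛⬛⬛⬛
❓❓⬛⬛⬛⬜⬜⬜⬛
❓❓⬛⬛⬜⬜⬜⬜⬛
❓❓⬛⬛🔴⬜⬜⬜⬛
❓❓⬛⬛⬜⬛⬜⬛⬛
❓❓⬜⬜⬜⬜⬜⬛⬛
❓❓⬜⬜⬜⬜⬜⬜⬜
❓❓⬜⬜⬜⬜⬛⬛⬛

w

❓❓❓❓❓❓❓❓❓
❓❓❓⬛⬛⬛⬛⬛⬛
❓❓⬛⬛⬛⬛⬛⬛⬛
❓❓⬛⬛⬛⬜⬜⬜⬛
❓❓⬛⬛🔴⬜⬜⬜⬛
❓❓⬛⬛⬜⬜⬜⬜⬛
❓❓⬛⬛⬜⬛⬜⬛⬛
❓❓⬜⬜⬜⬜⬜⬛⬛
❓❓⬜⬜⬜⬜⬜⬜⬜

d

❓❓❓❓❓❓❓❓❓
❓❓⬛⬛⬛⬛⬛⬛⬛
❓⬛⬛⬛⬛⬛⬛⬛⬛
❓⬛⬛⬛⬜⬜⬜⬛⬛
❓⬛⬛⬜🔴⬜⬜⬛⬛
❓⬛⬛⬜⬜⬜⬜⬛⬛
❓⬛⬛⬜⬛⬜⬛⬛⬛
❓⬜⬜⬜⬜⬜⬛⬛⬛
❓⬜⬜⬜⬜⬜⬜⬜⬜

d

❓❓❓❓❓❓❓❓❓
❓⬛⬛⬛⬛⬛⬛⬛❓
⬛⬛⬛⬛⬛⬛⬛⬛❓
⬛⬛⬛⬜⬜⬜⬛⬛❓
⬛⬛⬜⬜🔴⬜⬛⬛❓
⬛⬛⬜⬜⬜⬜⬛⬛❓
⬛⬛⬜⬛⬜⬛⬛⬛❓
⬜⬜⬜⬜⬜⬛⬛⬛❓
⬜⬜⬜⬜⬜⬜⬜⬜⬜

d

❓❓❓❓❓❓❓❓❓
⬛⬛⬛⬛⬛⬛⬛❓❓
⬛⬛⬛⬛⬛⬛⬛❓❓
⬛⬛⬜⬜⬜⬛⬛❓❓
⬛⬜⬜⬜🔴⬛⬛❓❓
⬛⬜⬜⬜⬜⬛⬛❓❓
⬛⬜⬛⬜⬛⬛⬛❓❓
⬜⬜⬜⬜⬛⬛⬛❓❓
⬜⬜⬜⬜⬜⬜⬜⬜⬜

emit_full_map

❓⬛⬛⬛⬛⬛⬛⬛❓❓❓❓
⬛⬛⬛⬛⬛⬛⬛⬛❓❓❓❓
⬛⬛⬛⬜⬜⬜⬛⬛❓❓❓❓
⬛⬛⬜⬜⬜🔴⬛⬛❓❓❓❓
⬛⬛⬜⬜⬜⬜⬛⬛❓❓❓❓
⬛⬛⬜⬛⬜⬛⬛⬛❓❓❓❓
⬜⬜⬜⬜⬜⬛⬛⬛❓❓❓❓
⬜⬜⬜⬜⬜⬜⬜⬜⬜⬜⬜⬜
⬜⬜⬜⬜⬛⬛⬛⬛🚪⬜🚪⬜
⬜⬜⬜⬜⬜⬜⬜⬜⬜⬜⬜⬛
⬜⬜⬜📦⬛⬛⬛⬛⬛⬛⬛⬛
⬛⬛⬜⬛⬛⬛⬛⬛⬛⬛⬛⬛

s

⬛⬛⬛⬛⬛⬛⬛❓❓
⬛⬛⬛⬛⬛⬛⬛❓❓
⬛⬛⬜⬜⬜⬛⬛❓❓
⬛⬜⬜⬜⬜⬛⬛❓❓
⬛⬜⬜⬜🔴⬛⬛❓❓
⬛⬜⬛⬜⬛⬛⬛❓❓
⬜⬜⬜⬜⬛⬛⬛❓❓
⬜⬜⬜⬜⬜⬜⬜⬜⬜
⬜⬜⬜⬛⬛⬛⬛🚪⬜

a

❓⬛⬛⬛⬛⬛⬛⬛❓
⬛⬛⬛⬛⬛⬛⬛⬛❓
⬛⬛⬛⬜⬜⬜⬛⬛❓
⬛⬛⬜⬜⬜⬜⬛⬛❓
⬛⬛⬜⬜🔴⬜⬛⬛❓
⬛⬛⬜⬛⬜⬛⬛⬛❓
⬜⬜⬜⬜⬜⬛⬛⬛❓
⬜⬜⬜⬜⬜⬜⬜⬜⬜
⬜⬜⬜⬜⬛⬛⬛⬛🚪

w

❓❓❓❓❓❓❓❓❓
❓⬛⬛⬛⬛⬛⬛⬛❓
⬛⬛⬛⬛⬛⬛⬛⬛❓
⬛⬛⬛⬜⬜⬜⬛⬛❓
⬛⬛⬜⬜🔴⬜⬛⬛❓
⬛⬛⬜⬜⬜⬜⬛⬛❓
⬛⬛⬜⬛⬜⬛⬛⬛❓
⬜⬜⬜⬜⬜⬛⬛⬛❓
⬜⬜⬜⬜⬜⬜⬜⬜⬜

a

❓❓❓❓❓❓❓❓❓
❓❓⬛⬛⬛⬛⬛⬛⬛
❓⬛⬛⬛⬛⬛⬛⬛⬛
❓⬛⬛⬛⬜⬜⬜⬛⬛
❓⬛⬛⬜🔴⬜⬜⬛⬛
❓⬛⬛⬜⬜⬜⬜⬛⬛
❓⬛⬛⬜⬛⬜⬛⬛⬛
❓⬜⬜⬜⬜⬜⬛⬛⬛
❓⬜⬜⬜⬜⬜⬜⬜⬜

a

❓❓❓❓❓❓❓❓❓
❓❓❓⬛⬛⬛⬛⬛⬛
❓❓⬛⬛⬛⬛⬛⬛⬛
❓❓⬛⬛⬛⬜⬜⬜⬛
❓❓⬛⬛🔴⬜⬜⬜⬛
❓❓⬛⬛⬜⬜⬜⬜⬛
❓❓⬛⬛⬜⬛⬜⬛⬛
❓❓⬜⬜⬜⬜⬜⬛⬛
❓❓⬜⬜⬜⬜⬜⬜⬜

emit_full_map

❓⬛⬛⬛⬛⬛⬛⬛❓❓❓❓
⬛⬛⬛⬛⬛⬛⬛⬛❓❓❓❓
⬛⬛⬛⬜⬜⬜⬛⬛❓❓❓❓
⬛⬛🔴⬜⬜⬜⬛⬛❓❓❓❓
⬛⬛⬜⬜⬜⬜⬛⬛❓❓❓❓
⬛⬛⬜⬛⬜⬛⬛⬛❓❓❓❓
⬜⬜⬜⬜⬜⬛⬛⬛❓❓❓❓
⬜⬜⬜⬜⬜⬜⬜⬜⬜⬜⬜⬜
⬜⬜⬜⬜⬛⬛⬛⬛🚪⬜🚪⬜
⬜⬜⬜⬜⬜⬜⬜⬜⬜⬜⬜⬛
⬜⬜⬜📦⬛⬛⬛⬛⬛⬛⬛⬛
⬛⬛⬜⬛⬛⬛⬛⬛⬛⬛⬛⬛
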